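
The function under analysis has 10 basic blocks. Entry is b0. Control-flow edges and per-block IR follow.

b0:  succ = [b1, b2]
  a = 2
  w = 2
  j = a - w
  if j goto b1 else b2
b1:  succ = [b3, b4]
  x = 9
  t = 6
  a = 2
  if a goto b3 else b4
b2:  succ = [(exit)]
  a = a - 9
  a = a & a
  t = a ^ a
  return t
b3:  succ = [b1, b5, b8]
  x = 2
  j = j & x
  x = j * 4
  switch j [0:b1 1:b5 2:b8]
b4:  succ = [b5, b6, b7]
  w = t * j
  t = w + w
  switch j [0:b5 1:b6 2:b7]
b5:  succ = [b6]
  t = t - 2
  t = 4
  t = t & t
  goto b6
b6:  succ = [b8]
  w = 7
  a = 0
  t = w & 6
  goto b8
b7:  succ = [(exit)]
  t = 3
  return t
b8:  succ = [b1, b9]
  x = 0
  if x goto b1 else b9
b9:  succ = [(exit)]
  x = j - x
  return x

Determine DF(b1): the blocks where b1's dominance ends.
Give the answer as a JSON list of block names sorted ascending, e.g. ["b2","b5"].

idom tree: b1←b0 b2←b0 b3←b1 b4←b1 b5←b1 b6←b1 b7←b4 b8←b1 b9←b8
Dom∩ at merges:
  b1: preds {b0,b3,b8}: {b0} ∩ {b0,b1,b3} ∩ {b0,b1,b8} = {b0}; idom=b0
  b5: preds {b3,b4}: {b0,b1,b3} ∩ {b0,b1,b4} = {b0,b1}; idom=b1
  b6: preds {b4,b5}: {b0,b1,b4} ∩ {b0,b1,b5} = {b0,b1}; idom=b1
  b8: preds {b3,b6}: {b0,b1,b3} ∩ {b0,b1,b6} = {b0,b1}; idom=b1

DF derivation:
  join b1 pred b0: · stop@b0
  join b1 pred b3: b3→b1 stop@b0
  join b1 pred b8: b8→b1 stop@b0
  join b5 pred b3: b3 stop@b1
  join b5 pred b4: b4 stop@b1
  join b6 pred b4: b4 stop@b1
  join b6 pred b5: b5 stop@b1
  join b8 pred b3: b3 stop@b1
  join b8 pred b6: b6 stop@b1
  b0: DF=∅
  b1: DF={b1}
  b2: DF=∅
  b3: DF={b1,b5,b8}
  b4: DF={b5,b6}
  b5: DF={b6}
  b6: DF={b8}
  b7: DF=∅
  b8: DF={b1}
  b9: DF=∅

DF(b1) = ["b1"]

Answer: ["b1"]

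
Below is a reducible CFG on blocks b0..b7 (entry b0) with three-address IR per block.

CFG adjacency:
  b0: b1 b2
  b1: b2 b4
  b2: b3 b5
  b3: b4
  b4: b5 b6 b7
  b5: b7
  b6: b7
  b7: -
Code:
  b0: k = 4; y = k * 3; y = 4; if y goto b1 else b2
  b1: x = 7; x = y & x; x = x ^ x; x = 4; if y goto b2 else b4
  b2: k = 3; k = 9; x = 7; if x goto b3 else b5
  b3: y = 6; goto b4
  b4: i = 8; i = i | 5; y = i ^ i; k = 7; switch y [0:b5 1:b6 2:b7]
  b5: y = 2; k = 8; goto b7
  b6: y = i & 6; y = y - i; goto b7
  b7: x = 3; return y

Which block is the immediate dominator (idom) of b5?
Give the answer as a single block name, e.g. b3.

Answer: b0

Derivation:
idom tree: b1←b0 b2←b0 b3←b2 b4←b0 b5←b0 b6←b4 b7←b0
Dom at joins:
  b2: preds {b0,b1}: {b0} ∩ {b0,b1} = {b0}; idom=b0
  b4: preds {b1,b3}: {b0,b1} ∩ {b0,b2,b3} = {b0}; idom=b0
  b5: preds {b2,b4}: {b0,b2} ∩ {b0,b4} = {b0}; idom=b0
  b7: preds {b4,b5,b6}: {b0,b4} ∩ {b0,b5} ∩ {b0,b4,b6} = {b0}; idom=b0

idom(b5) = b0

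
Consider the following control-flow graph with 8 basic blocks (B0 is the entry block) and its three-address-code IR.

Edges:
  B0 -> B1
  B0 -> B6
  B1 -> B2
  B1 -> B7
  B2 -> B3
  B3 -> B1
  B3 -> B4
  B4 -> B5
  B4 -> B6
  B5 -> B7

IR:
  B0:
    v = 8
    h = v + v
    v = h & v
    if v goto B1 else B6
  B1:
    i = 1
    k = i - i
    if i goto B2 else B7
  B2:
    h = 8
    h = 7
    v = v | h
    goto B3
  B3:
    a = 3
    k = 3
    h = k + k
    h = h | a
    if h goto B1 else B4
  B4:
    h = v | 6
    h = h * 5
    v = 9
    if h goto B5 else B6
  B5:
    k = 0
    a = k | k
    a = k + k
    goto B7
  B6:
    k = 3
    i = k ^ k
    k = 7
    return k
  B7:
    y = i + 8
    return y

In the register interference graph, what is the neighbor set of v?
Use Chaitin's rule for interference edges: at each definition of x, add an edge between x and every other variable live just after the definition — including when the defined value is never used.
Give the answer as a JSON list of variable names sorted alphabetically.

Per-block:
  B0: {h,v} / ∅
  B1: {i,k} / ∅
  B2: {h,v} / {v}
  B3: {a,h,k} / ∅
  B4: {h,v} / {v}
  B5: {a,k} / ∅
  B6: {i,k} / ∅
  B7: {y} / {i}

Liveness:
  B0 li=∅ lo={v}
  B1 li={v} lo={i,v}
  B2 li={i,v} lo={i,v}
  B3 li={i,v} lo={i,v}
  B4 li={i,v} lo={i}
  B5 li={i} lo={i}
  B6 li=∅ lo=∅
  B7 li={i} lo=∅

Interfere edges:
  a — {h,i,k,v}
  h — {a,i,v}
  i — {a,h,k,v}
  k — {a,i,v}
  v — {a,h,i,k}
  y — ∅

N(v) = ["a", "h", "i", "k"]

Answer: ["a", "h", "i", "k"]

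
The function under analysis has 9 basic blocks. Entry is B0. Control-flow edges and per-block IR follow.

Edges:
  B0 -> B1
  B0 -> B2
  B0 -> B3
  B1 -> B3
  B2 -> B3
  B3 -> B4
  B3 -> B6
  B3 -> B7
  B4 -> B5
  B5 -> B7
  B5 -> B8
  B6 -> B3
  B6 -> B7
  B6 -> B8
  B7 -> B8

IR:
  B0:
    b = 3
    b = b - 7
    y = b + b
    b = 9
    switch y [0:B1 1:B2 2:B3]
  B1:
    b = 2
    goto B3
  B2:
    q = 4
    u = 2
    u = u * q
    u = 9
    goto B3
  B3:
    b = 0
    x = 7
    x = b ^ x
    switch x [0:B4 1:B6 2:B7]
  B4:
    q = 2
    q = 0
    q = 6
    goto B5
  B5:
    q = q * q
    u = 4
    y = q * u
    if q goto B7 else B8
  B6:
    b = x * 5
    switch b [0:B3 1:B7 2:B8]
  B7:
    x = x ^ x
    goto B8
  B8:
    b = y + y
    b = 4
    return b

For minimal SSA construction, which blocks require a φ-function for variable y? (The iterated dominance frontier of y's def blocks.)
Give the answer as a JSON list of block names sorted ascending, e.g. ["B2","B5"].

idom tree: B1←B0 B2←B0 B3←B0 B4←B3 B5←B4 B6←B3 B7←B3 B8←B3
Dom∩ at merges:
  B3: preds {B0,B1,B2,B6}: {B0} ∩ {B0,B1} ∩ {B0,B2} ∩ {B0,B3,B6} = {B0}; idom=B0
  B7: preds {B3,B5,B6}: {B0,B3} ∩ {B0,B3,B4,B5} ∩ {B0,B3,B6} = {B0,B3}; idom=B3
  B8: preds {B5,B6,B7}: {B0,B3,B4,B5} ∩ {B0,B3,B6} ∩ {B0,B3,B7} = {B0,B3}; idom=B3

DF derivation:
  B3←B0: walk · to B0
  B3←B1: walk B1 to B0
  B3←B2: walk B2 to B0
  B3←B6: walk B6→B3 to B0
  B7←B3: walk · to B3
  B7←B5: walk B5→B4 to B3
  B7←B6: walk B6 to B3
  B8←B5: walk B5→B4 to B3
  B8←B6: walk B6 to B3
  B8←B7: walk B7 to B3
  B0: DF=∅
  B1: DF={B3}
  B2: DF={B3}
  B3: DF={B3}
  B4: DF={B7,B8}
  B5: DF={B7,B8}
  B6: DF={B3,B7,B8}
  B7: DF={B8}
  B8: DF=∅

φ for y: defs {B0,B5}
  DF⁺ = {B7,B8}

Answer: ["B7", "B8"]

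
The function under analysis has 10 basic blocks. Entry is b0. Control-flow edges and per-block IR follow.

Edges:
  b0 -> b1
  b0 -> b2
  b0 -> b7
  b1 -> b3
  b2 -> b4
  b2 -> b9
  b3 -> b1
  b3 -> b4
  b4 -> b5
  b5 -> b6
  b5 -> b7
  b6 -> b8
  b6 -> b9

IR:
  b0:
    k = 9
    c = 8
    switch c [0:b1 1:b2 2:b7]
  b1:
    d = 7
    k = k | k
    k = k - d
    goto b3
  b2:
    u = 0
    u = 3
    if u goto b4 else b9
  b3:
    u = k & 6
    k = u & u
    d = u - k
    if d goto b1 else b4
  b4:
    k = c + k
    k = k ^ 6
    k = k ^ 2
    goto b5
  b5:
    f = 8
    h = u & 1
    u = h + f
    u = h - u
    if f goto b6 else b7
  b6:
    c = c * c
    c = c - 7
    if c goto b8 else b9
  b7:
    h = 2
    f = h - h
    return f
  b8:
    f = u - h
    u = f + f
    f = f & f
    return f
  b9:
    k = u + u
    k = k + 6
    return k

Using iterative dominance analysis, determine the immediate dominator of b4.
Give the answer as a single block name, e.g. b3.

idom tree: b1←b0 b2←b0 b3←b1 b4←b0 b5←b4 b6←b5 b7←b0 b8←b6 b9←b0
Join-block Dom:
  b1: preds {b0,b3}: {b0} ∩ {b0,b1,b3} = {b0}; idom=b0
  b4: preds {b2,b3}: {b0,b2} ∩ {b0,b1,b3} = {b0}; idom=b0
  b7: preds {b0,b5}: {b0} ∩ {b0,b4,b5} = {b0}; idom=b0
  b9: preds {b2,b6}: {b0,b2} ∩ {b0,b4,b5,b6} = {b0}; idom=b0

idom(b4) = b0

Answer: b0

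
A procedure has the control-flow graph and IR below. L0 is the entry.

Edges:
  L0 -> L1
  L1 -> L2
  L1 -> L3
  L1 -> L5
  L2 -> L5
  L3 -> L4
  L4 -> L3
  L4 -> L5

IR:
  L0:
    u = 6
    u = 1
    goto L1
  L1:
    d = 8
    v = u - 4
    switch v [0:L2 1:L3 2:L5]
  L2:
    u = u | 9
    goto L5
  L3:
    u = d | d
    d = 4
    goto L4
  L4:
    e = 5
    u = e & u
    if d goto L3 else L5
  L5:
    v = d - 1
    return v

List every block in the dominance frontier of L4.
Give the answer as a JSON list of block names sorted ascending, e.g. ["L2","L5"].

idom tree: L1←L0 L2←L1 L3←L1 L4←L3 L5←L1
Dom at joins:
  L3: preds {L1,L4}: {L0,L1} ∩ {L0,L1,L3,L4} = {L0,L1}; idom=L1
  L5: preds {L1,L2,L4}: {L0,L1} ∩ {L0,L1,L2} ∩ {L0,L1,L3,L4} = {L0,L1}; idom=L1

DF derivation:
  join L3 pred L1: · stop@L1
  join L3 pred L4: L4→L3 stop@L1
  join L5 pred L1: · stop@L1
  join L5 pred L2: L2 stop@L1
  join L5 pred L4: L4→L3 stop@L1
  L0 → ∅
  L1 → ∅
  L2 → {L5}
  L3 → {L3,L5}
  L4 → {L3,L5}
  L5 → ∅

DF(L4) = ["L3", "L5"]

Answer: ["L3", "L5"]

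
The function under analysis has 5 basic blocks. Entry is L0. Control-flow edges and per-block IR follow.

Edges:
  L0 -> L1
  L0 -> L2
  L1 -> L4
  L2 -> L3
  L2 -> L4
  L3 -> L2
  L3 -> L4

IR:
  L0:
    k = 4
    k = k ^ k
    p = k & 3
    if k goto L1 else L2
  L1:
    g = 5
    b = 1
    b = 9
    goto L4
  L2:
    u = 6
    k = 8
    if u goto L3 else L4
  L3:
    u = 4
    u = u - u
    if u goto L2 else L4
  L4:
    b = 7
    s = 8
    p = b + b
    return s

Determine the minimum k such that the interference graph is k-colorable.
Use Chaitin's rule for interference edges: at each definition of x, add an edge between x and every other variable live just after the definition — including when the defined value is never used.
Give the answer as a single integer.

Block summaries:
  L0: {k,p} / ∅
  L1: {b,g} / ∅
  L2: {k,u} / ∅
  L3: {u} / ∅
  L4: {b,p,s} / ∅

Live sets:
  live L0: ∅→∅
  live L1: ∅→∅
  live L2: ∅→∅
  live L3: ∅→∅
  live L4: ∅→∅

Conflict graph:
  b↔{s}
  g↔∅
  k↔{p,u}
  p↔{k,s}
  s↔{b,p}
  u↔{k}

Registers:
  clique {b,s} ⇒ need ≥ 2
  2-colouring: r0={g,k,s}  r1={b,p,u}
  χ = 2

Answer: 2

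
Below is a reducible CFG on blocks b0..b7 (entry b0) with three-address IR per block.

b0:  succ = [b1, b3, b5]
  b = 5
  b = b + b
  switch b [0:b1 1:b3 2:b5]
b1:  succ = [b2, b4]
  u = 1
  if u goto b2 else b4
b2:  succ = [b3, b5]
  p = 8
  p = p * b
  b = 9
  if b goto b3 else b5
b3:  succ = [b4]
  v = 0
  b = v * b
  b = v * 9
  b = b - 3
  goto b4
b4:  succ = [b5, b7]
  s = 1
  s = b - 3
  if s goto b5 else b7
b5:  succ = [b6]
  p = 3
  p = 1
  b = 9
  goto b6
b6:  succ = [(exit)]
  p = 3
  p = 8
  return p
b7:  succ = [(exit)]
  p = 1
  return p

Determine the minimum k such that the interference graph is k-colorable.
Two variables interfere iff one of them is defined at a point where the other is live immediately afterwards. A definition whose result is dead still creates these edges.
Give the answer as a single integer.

Answer: 2

Working:
Per-block:
  b0: {b} / ∅
  b1: {u} / ∅
  b2: {b,p} / {b}
  b3: {b,v} / {b}
  b4: {s} / {b}
  b5: {b,p} / ∅
  b6: {p} / ∅
  b7: {p} / ∅

Liveness:
  live b0: ∅→{b}
  live b1: {b}→{b}
  live b2: {b}→{b}
  live b3: {b}→{b}
  live b4: {b}→∅
  live b5: ∅→∅
  live b6: ∅→∅
  live b7: ∅→∅

Interference:
  b: {p,s,u,v}
  p: {b}
  s: {b}
  u: {b}
  v: {b}

Chromatic number:
  clique {b,p} ⇒ need ≥ 2
  assign b→r0 p→r1 s→r1 u→r1 v→r1 — no edge inside a register ⇒ χ ≤ 2
  χ = 2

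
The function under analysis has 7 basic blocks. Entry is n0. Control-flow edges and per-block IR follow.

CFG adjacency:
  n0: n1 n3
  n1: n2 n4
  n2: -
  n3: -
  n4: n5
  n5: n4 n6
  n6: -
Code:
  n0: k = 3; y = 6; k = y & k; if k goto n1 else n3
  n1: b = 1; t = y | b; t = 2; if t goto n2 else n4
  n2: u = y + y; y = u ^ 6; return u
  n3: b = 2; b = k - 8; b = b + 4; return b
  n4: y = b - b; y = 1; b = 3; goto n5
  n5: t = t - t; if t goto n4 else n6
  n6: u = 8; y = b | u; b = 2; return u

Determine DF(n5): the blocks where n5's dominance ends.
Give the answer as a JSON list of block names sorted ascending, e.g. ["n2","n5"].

idom tree: n1←n0 n2←n1 n3←n0 n4←n1 n5←n4 n6←n5
Join-block Dom:
  n4: preds {n1,n5}: {n0,n1} ∩ {n0,n1,n4,n5} = {n0,n1}; idom=n1

Frontier:
  n4←n1: walk · to n1
  n4←n5: walk n5→n4 to n1
  n0 → ∅
  n1 → ∅
  n2 → ∅
  n3 → ∅
  n4 → {n4}
  n5 → {n4}
  n6 → ∅

DF(n5) = ["n4"]

Answer: ["n4"]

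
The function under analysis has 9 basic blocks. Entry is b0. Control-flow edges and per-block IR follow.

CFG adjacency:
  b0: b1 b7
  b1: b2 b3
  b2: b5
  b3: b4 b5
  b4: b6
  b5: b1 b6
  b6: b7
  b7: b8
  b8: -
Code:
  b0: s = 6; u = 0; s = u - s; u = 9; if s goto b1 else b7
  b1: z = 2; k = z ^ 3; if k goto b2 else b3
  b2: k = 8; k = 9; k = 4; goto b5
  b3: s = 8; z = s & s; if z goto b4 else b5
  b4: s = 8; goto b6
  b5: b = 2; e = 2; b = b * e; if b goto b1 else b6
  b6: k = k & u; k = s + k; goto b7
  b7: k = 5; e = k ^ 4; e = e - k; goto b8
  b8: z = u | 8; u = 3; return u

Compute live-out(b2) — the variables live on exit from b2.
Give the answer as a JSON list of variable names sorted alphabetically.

Answer: ["k", "s", "u"]

Derivation:
def/use:
  b0 def {s,u} use ∅
  b1 def {k,z} use ∅
  b2 def {k} use ∅
  b3 def {s,z} use ∅
  b4 def {s} use ∅
  b5 def {b,e} use ∅
  b6 def {k} use {k,s,u}
  b7 def {e,k} use ∅
  b8 def {u,z} use {u}

Live sets:
  b0: in=∅ out={s,u}
  b1: in={s,u} out={k,s,u}
  b2: in={s,u} out={k,s,u}
  b3: in={k,u} out={k,s,u}
  b4: in={k,u} out={k,s,u}
  b5: in={k,s,u} out={k,s,u}
  b6: in={k,s,u} out={u}
  b7: in={u} out={u}
  b8: in={u} out=∅

live-out(b2) = ["k", "s", "u"]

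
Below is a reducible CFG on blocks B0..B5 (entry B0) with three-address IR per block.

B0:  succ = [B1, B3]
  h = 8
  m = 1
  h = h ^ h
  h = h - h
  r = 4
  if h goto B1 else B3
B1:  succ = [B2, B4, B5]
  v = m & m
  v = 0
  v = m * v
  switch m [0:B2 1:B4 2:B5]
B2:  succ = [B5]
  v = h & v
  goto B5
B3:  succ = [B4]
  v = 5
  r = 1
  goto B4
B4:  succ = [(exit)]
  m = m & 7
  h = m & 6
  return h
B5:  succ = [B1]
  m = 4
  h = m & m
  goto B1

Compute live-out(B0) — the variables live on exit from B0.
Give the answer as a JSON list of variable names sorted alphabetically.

Answer: ["h", "m"]

Analysis:
Block summaries:
  B0 def {h,m,r} use ∅
  B1 def {v} use {m}
  B2 def {v} use {h,v}
  B3 def {r,v} use ∅
  B4 def {h,m} use {m}
  B5 def {h,m} use ∅

Backward fixpoint:
  B0: in=∅ out={h,m}
  B1: in={h,m} out={h,m,v}
  B2: in={h,v} out=∅
  B3: in={m} out={m}
  B4: in={m} out=∅
  B5: in=∅ out={h,m}

live-out(B0) = ["h", "m"]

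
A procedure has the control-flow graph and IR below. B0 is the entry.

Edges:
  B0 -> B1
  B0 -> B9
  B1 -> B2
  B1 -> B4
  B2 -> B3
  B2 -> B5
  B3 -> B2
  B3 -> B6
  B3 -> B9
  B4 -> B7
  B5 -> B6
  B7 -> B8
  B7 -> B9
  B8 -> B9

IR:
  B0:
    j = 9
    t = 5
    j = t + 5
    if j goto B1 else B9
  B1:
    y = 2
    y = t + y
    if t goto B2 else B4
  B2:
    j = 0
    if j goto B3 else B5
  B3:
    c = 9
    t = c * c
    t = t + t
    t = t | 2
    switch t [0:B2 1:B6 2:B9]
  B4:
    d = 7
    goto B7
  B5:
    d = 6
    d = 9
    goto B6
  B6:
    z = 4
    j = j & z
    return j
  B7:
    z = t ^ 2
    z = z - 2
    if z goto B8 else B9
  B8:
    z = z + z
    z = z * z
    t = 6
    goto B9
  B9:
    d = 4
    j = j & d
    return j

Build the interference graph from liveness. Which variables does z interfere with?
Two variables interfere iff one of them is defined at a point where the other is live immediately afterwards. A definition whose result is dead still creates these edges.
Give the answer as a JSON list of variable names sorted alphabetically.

Block summaries:
  B0 def {j,t} use ∅
  B1 def {y} use {t}
  B2 def {j} use ∅
  B3 def {c,t} use ∅
  B4 def {d} use ∅
  B5 def {d} use ∅
  B6 def {j,z} use {j}
  B7 def {z} use {t}
  B8 def {t,z} use {z}
  B9 def {d,j} use {j}

Backward fixpoint:
  B0: in=∅ out={j,t}
  B1: in={j,t} out={j,t}
  B2: in=∅ out={j}
  B3: in={j} out={j}
  B4: in={j,t} out={j,t}
  B5: in={j} out={j}
  B6: in={j} out=∅
  B7: in={j,t} out={j,z}
  B8: in={j,z} out={j}
  B9: in={j} out=∅

Interference:
  c: {j}
  d: {j,t}
  j: {c,d,t,y,z}
  t: {d,j,y}
  y: {j,t}
  z: {j}

N(z) = ["j"]

Answer: ["j"]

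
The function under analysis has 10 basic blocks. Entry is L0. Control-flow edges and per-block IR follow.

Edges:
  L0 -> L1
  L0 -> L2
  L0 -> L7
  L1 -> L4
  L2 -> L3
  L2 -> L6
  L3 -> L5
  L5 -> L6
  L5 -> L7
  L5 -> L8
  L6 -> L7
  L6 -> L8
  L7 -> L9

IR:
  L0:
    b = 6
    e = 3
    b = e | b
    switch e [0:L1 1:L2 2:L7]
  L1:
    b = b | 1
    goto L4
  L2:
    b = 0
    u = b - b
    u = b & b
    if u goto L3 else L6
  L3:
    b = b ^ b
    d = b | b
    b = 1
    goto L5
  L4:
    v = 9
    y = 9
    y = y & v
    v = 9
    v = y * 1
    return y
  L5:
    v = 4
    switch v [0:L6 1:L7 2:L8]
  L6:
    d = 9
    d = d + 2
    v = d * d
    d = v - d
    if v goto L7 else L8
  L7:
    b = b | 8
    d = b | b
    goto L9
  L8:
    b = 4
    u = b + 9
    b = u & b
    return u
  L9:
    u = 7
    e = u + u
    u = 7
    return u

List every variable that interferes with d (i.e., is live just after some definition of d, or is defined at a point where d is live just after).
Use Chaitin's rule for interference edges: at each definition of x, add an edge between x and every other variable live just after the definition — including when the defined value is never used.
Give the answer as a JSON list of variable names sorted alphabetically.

Answer: ["b", "v"]

Analysis:
Block summaries:
  L0 def {b,e} use ∅
  L1 def {b} use {b}
  L2 def {b,u} use ∅
  L3 def {b,d} use {b}
  L4 def {v,y} use ∅
  L5 def {v} use ∅
  L6 def {d,v} use ∅
  L7 def {b,d} use {b}
  L8 def {b,u} use ∅
  L9 def {e,u} use ∅

Backward fixpoint:
  L0: in=∅ out={b}
  L1: in={b} out=∅
  L2: in=∅ out={b}
  L3: in={b} out={b}
  L4: in=∅ out=∅
  L5: in={b} out={b}
  L6: in={b} out={b}
  L7: in={b} out=∅
  L8: in=∅ out=∅
  L9: in=∅ out=∅

Interfere edges:
  b: {d,e,u,v}
  d: {b,v}
  e: {b}
  u: {b}
  v: {b,d,y}
  y: {v}

N(d) = ["b", "v"]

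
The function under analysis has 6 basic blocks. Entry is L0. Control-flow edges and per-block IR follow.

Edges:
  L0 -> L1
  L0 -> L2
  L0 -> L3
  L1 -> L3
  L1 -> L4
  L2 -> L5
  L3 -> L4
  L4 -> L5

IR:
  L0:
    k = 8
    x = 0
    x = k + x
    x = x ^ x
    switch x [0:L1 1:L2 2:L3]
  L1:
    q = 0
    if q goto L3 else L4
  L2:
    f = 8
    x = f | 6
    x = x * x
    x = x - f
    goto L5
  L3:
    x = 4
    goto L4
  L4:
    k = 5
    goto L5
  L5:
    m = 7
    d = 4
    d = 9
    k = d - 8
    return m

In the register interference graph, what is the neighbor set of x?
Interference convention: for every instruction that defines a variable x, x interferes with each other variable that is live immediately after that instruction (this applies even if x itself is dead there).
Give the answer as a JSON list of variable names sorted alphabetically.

Answer: ["f", "k"]

Derivation:
Block summaries:
  L0: {k,x} / ∅
  L1: {q} / ∅
  L2: {f,x} / ∅
  L3: {x} / ∅
  L4: {k} / ∅
  L5: {d,k,m} / ∅

Liveness:
  L0: in=∅ out=∅
  L1: in=∅ out=∅
  L2: in=∅ out=∅
  L3: in=∅ out=∅
  L4: in=∅ out=∅
  L5: in=∅ out=∅

Interfere edges:
  d — {m}
  f — {x}
  k — {m,x}
  m — {d,k}
  q — ∅
  x — {f,k}

N(x) = ["f", "k"]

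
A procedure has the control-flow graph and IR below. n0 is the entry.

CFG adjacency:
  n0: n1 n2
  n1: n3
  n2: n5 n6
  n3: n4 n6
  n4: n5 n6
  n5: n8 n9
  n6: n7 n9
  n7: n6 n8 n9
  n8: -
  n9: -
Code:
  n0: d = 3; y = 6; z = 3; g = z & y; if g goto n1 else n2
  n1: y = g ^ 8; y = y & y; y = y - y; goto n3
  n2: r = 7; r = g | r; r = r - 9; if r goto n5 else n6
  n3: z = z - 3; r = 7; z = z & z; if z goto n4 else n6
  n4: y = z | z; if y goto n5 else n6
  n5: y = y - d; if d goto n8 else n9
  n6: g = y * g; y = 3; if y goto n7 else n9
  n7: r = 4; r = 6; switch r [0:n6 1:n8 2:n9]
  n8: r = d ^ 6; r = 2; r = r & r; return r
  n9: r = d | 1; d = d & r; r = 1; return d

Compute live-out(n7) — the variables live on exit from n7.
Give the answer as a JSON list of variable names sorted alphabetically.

Answer: ["d", "g", "y"]

Derivation:
def/use:
  n0 def {d,g,y,z} use ∅
  n1 def {y} use {g}
  n2 def {r} use {g}
  n3 def {r,z} use {z}
  n4 def {y} use {z}
  n5 def {y} use {d,y}
  n6 def {g,y} use {g,y}
  n7 def {r} use ∅
  n8 def {r} use {d}
  n9 def {d,r} use {d}

Liveness:
  n0 li=∅ lo={d,g,y,z}
  n1 li={d,g,z} lo={d,g,y,z}
  n2 li={d,g,y} lo={d,g,y}
  n3 li={d,g,y,z} lo={d,g,y,z}
  n4 li={d,g,z} lo={d,g,y}
  n5 li={d,y} lo={d}
  n6 li={d,g,y} lo={d,g,y}
  n7 li={d,g,y} lo={d,g,y}
  n8 li={d} lo=∅
  n9 li={d} lo=∅

live-out(n7) = ["d", "g", "y"]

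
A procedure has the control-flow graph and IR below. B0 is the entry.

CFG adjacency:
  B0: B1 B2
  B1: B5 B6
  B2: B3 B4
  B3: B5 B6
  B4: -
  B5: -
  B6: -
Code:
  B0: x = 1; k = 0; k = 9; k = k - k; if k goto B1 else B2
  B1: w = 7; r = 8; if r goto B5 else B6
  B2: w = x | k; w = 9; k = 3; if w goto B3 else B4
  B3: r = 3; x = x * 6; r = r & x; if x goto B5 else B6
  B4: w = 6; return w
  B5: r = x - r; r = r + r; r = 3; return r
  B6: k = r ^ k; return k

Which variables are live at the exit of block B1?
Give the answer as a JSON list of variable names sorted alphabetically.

Answer: ["k", "r", "x"]

Working:
Block summaries:
  B0: def={k,x} ue=∅
  B1: def={r,w} ue=∅
  B2: def={k,w} ue={k,x}
  B3: def={r,x} ue={x}
  B4: def={w} ue=∅
  B5: def={r} ue={r,x}
  B6: def={k} ue={k,r}

Live sets:
  B0 li=∅ lo={k,x}
  B1 li={k,x} lo={k,r,x}
  B2 li={k,x} lo={k,x}
  B3 li={k,x} lo={k,r,x}
  B4 li=∅ lo=∅
  B5 li={r,x} lo=∅
  B6 li={k,r} lo=∅

live-out(B1) = ["k", "r", "x"]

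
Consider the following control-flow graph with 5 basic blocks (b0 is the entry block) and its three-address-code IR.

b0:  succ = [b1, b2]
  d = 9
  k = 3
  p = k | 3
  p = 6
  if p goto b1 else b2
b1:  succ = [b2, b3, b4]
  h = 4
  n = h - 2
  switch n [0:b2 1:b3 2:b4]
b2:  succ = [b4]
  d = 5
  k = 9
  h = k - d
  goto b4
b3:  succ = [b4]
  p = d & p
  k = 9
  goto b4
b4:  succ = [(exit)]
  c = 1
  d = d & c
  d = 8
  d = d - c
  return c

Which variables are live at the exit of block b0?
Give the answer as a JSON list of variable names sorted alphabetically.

Answer: ["d", "p"]

Analysis:
Per-block:
  b0: {d,k,p} / ∅
  b1: {h,n} / ∅
  b2: {d,h,k} / ∅
  b3: {k,p} / {d,p}
  b4: {c,d} / {d}

Backward fixpoint:
  b0 li=∅ lo={d,p}
  b1 li={d,p} lo={d,p}
  b2 li=∅ lo={d}
  b3 li={d,p} lo={d}
  b4 li={d} lo=∅

live-out(b0) = ["d", "p"]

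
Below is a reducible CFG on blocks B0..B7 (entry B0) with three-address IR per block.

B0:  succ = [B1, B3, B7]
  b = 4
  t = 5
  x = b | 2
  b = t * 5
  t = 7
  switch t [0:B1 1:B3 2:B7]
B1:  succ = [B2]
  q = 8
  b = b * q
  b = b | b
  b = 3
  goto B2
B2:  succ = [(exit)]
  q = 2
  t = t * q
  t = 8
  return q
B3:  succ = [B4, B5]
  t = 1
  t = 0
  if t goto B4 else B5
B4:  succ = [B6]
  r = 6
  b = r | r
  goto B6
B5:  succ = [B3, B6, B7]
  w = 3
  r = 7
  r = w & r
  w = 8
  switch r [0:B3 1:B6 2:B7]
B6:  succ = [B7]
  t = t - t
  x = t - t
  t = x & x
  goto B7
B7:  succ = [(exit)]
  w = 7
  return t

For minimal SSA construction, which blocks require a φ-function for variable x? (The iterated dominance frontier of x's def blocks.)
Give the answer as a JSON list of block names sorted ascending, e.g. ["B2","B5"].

idom tree: B1←B0 B2←B1 B3←B0 B4←B3 B5←B3 B6←B3 B7←B0
Join-block Dom:
  B3: preds {B0,B5}: {B0} ∩ {B0,B3,B5} = {B0}; idom=B0
  B6: preds {B4,B5}: {B0,B3,B4} ∩ {B0,B3,B5} = {B0,B3}; idom=B3
  B7: preds {B0,B5,B6}: {B0} ∩ {B0,B3,B5} ∩ {B0,B3,B6} = {B0}; idom=B0

Frontier:
  B3←B0: walk · to B0
  B3←B5: walk B5→B3 to B0
  B6←B4: walk B4 to B3
  B6←B5: walk B5 to B3
  B7←B0: walk · to B0
  B7←B5: walk B5→B3 to B0
  B7←B6: walk B6→B3 to B0
  DF(B0)=∅
  DF(B1)=∅
  DF(B2)=∅
  DF(B3)={B3,B7}
  DF(B4)={B6}
  DF(B5)={B3,B6,B7}
  DF(B6)={B7}
  DF(B7)=∅

φ for x: defs {B0,B6}
  DF⁺ = {B7}

Answer: ["B7"]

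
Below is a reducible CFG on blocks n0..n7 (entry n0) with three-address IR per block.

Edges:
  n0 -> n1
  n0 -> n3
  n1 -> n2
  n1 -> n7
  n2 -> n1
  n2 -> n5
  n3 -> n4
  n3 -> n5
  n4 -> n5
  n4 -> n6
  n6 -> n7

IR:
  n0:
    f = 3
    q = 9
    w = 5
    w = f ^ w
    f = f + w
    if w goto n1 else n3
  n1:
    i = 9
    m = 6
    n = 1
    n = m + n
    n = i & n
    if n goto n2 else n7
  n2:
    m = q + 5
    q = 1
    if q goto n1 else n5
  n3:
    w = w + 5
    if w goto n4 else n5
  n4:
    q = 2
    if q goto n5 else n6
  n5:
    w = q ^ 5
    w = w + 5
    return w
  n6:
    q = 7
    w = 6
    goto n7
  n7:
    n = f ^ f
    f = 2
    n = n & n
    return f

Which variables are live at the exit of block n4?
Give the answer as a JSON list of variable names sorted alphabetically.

Answer: ["f", "q"]

Derivation:
Per-block:
  n0: {f,q,w} / ∅
  n1: {i,m,n} / ∅
  n2: {m,q} / {q}
  n3: {w} / {w}
  n4: {q} / ∅
  n5: {w} / {q}
  n6: {q,w} / ∅
  n7: {f,n} / {f}

Backward fixpoint:
  n0: in=∅ out={f,q,w}
  n1: in={f,q} out={f,q}
  n2: in={f,q} out={f,q}
  n3: in={f,q,w} out={f,q}
  n4: in={f} out={f,q}
  n5: in={q} out=∅
  n6: in={f} out={f}
  n7: in={f} out=∅

live-out(n4) = ["f", "q"]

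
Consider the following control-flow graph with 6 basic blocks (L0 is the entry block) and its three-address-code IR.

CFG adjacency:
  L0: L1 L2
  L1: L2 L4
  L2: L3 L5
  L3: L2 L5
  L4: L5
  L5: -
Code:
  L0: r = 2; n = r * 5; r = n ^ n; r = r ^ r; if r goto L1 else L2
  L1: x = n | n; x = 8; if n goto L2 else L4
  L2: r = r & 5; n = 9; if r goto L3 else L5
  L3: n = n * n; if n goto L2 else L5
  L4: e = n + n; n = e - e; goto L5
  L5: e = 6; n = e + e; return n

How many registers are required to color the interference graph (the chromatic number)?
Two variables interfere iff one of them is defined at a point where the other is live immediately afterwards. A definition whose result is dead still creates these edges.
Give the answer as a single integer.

def/use:
  L0 def {n,r} use ∅
  L1 def {x} use {n}
  L2 def {n,r} use {r}
  L3 def {n} use {n}
  L4 def {e,n} use {n}
  L5 def {e,n} use ∅

Live sets:
  live L0: ∅→{n,r}
  live L1: {n,r}→{n,r}
  live L2: {r}→{n,r}
  live L3: {n,r}→{r}
  live L4: {n}→∅
  live L5: ∅→∅

Conflict graph:
  e — ∅
  n — {r,x}
  r — {n,x}
  x — {n,r}

Chromatic number:
  {n,r,x} pairwise interfere (3-clique) ⇒ χ ≥ 3
  assign e→r0 n→r0 r→r1 x→r2 — no edge inside a register ⇒ χ ≤ 3
  χ = 3

Answer: 3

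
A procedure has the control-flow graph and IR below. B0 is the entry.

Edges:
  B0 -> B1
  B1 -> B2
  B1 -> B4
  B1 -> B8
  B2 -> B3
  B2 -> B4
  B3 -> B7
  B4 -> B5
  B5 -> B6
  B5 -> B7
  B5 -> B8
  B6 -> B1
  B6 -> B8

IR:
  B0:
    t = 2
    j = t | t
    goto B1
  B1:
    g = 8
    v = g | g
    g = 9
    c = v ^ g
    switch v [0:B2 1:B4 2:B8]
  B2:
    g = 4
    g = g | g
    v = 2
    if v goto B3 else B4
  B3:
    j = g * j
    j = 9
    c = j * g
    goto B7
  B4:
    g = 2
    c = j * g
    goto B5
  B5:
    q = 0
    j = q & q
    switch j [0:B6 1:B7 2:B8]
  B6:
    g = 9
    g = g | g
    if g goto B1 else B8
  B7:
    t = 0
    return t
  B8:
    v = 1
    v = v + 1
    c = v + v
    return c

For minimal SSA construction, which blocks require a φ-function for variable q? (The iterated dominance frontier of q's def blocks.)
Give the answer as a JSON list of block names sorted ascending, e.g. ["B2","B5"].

Answer: ["B1", "B7", "B8"]

Derivation:
idom tree: B1←B0 B2←B1 B3←B2 B4←B1 B5←B4 B6←B5 B7←B1 B8←B1
Dom at joins:
  B1: preds {B0,B6}: {B0} ∩ {B0,B1,B4,B5,B6} = {B0}; idom=B0
  B4: preds {B1,B2}: {B0,B1} ∩ {B0,B1,B2} = {B0,B1}; idom=B1
  B7: preds {B3,B5}: {B0,B1,B2,B3} ∩ {B0,B1,B4,B5} = {B0,B1}; idom=B1
  B8: preds {B1,B5,B6}: {B0,B1} ∩ {B0,B1,B4,B5} ∩ {B0,B1,B4,B5,B6} = {B0,B1}; idom=B1

DF walk-up:
  B1←B0: walk · to B0
  B1←B6: walk B6→B5→B4→B1 to B0
  B4←B1: walk · to B1
  B4←B2: walk B2 to B1
  B7←B3: walk B3→B2 to B1
  B7←B5: walk B5→B4 to B1
  B8←B1: walk · to B1
  B8←B5: walk B5→B4 to B1
  B8←B6: walk B6→B5→B4 to B1
  B0 → ∅
  B1 → {B1}
  B2 → {B4,B7}
  B3 → {B7}
  B4 → {B1,B7,B8}
  B5 → {B1,B7,B8}
  B6 → {B1,B8}
  B7 → ∅
  B8 → ∅

φ for q: defs {B5}
  DF⁺ = {B1,B7,B8}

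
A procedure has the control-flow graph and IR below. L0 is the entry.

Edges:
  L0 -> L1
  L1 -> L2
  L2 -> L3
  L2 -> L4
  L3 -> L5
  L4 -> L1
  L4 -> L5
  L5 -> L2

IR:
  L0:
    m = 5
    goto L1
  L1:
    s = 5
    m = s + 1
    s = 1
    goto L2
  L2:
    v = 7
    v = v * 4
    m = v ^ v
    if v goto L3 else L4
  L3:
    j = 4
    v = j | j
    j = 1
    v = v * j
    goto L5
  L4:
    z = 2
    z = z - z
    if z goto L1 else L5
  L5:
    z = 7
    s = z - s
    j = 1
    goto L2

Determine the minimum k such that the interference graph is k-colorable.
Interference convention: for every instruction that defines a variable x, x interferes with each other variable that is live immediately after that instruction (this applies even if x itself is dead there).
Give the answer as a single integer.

Answer: 3

Working:
Per-block:
  L0: {m} / ∅
  L1: {m,s} / ∅
  L2: {m,v} / ∅
  L3: {j,v} / ∅
  L4: {z} / ∅
  L5: {j,s,z} / {s}

Live sets:
  live L0: ∅→∅
  live L1: ∅→{s}
  live L2: {s}→{s}
  live L3: {s}→{s}
  live L4: {s}→{s}
  live L5: {s}→{s}

Interfere edges:
  j: {s,v}
  m: {s,v}
  s: {j,m,v,z}
  v: {j,m,s}
  z: {s}

Registers:
  {j,s,v} pairwise interfere (3-clique) ⇒ χ ≥ 3
  3-colouring: R0={s}  R1={v,z}  R2={j,m}
  χ = 3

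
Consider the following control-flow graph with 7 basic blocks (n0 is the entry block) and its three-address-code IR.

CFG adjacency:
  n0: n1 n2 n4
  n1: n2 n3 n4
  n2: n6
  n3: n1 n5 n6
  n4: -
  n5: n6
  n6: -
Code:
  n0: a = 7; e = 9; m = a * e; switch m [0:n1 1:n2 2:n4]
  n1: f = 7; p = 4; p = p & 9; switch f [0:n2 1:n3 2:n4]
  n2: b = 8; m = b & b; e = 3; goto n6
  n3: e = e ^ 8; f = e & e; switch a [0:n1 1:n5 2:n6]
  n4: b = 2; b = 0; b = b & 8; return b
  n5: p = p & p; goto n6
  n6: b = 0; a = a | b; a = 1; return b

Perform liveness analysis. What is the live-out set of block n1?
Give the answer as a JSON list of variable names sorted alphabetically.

Answer: ["a", "e", "p"]

Derivation:
def/use:
  n0 def {a,e,m} use ∅
  n1 def {f,p} use ∅
  n2 def {b,e,m} use ∅
  n3 def {e,f} use {a,e}
  n4 def {b} use ∅
  n5 def {p} use {p}
  n6 def {a,b} use {a}

Liveness:
  n0: in=∅ out={a,e}
  n1: in={a,e} out={a,e,p}
  n2: in={a} out={a}
  n3: in={a,e,p} out={a,e,p}
  n4: in=∅ out=∅
  n5: in={a,p} out={a}
  n6: in={a} out=∅

live-out(n1) = ["a", "e", "p"]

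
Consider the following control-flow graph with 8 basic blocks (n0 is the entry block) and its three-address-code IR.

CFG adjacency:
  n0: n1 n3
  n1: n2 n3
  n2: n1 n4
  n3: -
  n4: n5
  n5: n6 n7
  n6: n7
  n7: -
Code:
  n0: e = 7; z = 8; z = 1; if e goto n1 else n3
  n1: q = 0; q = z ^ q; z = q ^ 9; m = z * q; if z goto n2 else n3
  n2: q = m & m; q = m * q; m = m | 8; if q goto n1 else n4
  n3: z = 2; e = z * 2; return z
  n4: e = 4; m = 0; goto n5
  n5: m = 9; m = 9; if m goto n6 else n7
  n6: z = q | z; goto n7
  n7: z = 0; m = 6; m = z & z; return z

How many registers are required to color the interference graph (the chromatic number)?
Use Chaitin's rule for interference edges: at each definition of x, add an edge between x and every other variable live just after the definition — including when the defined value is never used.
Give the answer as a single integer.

def/use:
  n0: def={e,z} ue=∅
  n1: def={m,q,z} ue={z}
  n2: def={m,q} ue={m}
  n3: def={e,z} ue=∅
  n4: def={e,m} ue=∅
  n5: def={m} ue=∅
  n6: def={z} ue={q,z}
  n7: def={m,z} ue=∅

Liveness:
  live n0: ∅→{z}
  live n1: {z}→{m,z}
  live n2: {m,z}→{q,z}
  live n3: ∅→∅
  live n4: {q,z}→{q,z}
  live n5: {q,z}→{q,z}
  live n6: {q,z}→∅
  live n7: ∅→∅

Interference:
  e — {q,z}
  m — {q,z}
  q — {e,m,z}
  z — {e,m,q}

Chromatic number:
  clique {e,q,z} ⇒ need ≥ 3
  3-colouring: c0={q}  c1={z}  c2={e,m}
  χ = 3

Answer: 3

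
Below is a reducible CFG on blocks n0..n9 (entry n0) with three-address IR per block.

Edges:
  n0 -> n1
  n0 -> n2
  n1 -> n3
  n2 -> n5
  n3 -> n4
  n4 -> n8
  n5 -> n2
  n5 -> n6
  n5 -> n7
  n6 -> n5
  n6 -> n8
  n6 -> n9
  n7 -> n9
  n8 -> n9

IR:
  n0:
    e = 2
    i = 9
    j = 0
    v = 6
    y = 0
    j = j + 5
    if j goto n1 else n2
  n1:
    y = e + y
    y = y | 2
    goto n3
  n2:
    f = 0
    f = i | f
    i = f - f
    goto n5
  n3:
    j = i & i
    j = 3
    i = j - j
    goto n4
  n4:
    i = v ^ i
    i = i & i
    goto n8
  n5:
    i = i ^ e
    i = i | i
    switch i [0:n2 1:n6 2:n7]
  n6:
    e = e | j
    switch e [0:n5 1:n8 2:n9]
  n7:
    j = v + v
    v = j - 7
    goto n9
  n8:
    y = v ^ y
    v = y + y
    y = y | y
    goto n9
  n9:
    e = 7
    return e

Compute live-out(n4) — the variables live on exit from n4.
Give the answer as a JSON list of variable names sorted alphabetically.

def/use:
  n0: {e,i,j,v,y} / ∅
  n1: {y} / {e,y}
  n2: {f,i} / {i}
  n3: {i,j} / {i}
  n4: {i} / {i,v}
  n5: {i} / {e,i}
  n6: {e} / {e,j}
  n7: {j,v} / {v}
  n8: {v,y} / {v,y}
  n9: {e} / ∅

Liveness:
  live n0: ∅→{e,i,j,v,y}
  live n1: {e,i,v,y}→{i,v,y}
  live n2: {e,i,j,v,y}→{e,i,j,v,y}
  live n3: {i,v,y}→{i,v,y}
  live n4: {i,v,y}→{v,y}
  live n5: {e,i,j,v,y}→{e,i,j,v,y}
  live n6: {e,i,j,v,y}→{e,i,j,v,y}
  live n7: {v}→∅
  live n8: {v,y}→∅
  live n9: ∅→∅

live-out(n4) = ["v", "y"]

Answer: ["v", "y"]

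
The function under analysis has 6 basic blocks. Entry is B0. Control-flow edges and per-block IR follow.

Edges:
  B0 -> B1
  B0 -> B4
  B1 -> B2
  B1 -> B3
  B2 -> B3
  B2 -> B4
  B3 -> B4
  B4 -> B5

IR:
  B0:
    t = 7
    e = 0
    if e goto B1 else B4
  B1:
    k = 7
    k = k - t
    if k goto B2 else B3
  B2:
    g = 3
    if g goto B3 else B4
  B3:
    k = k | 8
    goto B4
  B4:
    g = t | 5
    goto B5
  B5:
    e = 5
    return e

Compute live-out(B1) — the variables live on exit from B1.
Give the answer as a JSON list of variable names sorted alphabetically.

Per-block:
  B0: def={e,t} ue=∅
  B1: def={k} ue={t}
  B2: def={g} ue=∅
  B3: def={k} ue={k}
  B4: def={g} ue={t}
  B5: def={e} ue=∅

Liveness:
  live B0: ∅→{t}
  live B1: {t}→{k,t}
  live B2: {k,t}→{k,t}
  live B3: {k,t}→{t}
  live B4: {t}→∅
  live B5: ∅→∅

live-out(B1) = ["k", "t"]

Answer: ["k", "t"]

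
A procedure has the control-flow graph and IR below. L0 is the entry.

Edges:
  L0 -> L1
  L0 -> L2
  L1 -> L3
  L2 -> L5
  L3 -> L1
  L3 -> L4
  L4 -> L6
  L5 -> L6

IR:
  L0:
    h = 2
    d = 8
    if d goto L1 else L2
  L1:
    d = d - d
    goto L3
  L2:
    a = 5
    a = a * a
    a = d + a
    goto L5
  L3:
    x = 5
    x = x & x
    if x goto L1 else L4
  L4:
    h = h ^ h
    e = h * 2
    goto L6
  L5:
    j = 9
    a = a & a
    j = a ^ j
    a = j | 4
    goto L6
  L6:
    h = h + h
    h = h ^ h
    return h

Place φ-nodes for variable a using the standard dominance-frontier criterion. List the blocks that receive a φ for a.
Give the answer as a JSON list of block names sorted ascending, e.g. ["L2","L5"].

Answer: ["L6"]

Analysis:
idom tree: L1←L0 L2←L0 L3←L1 L4←L3 L5←L2 L6←L0
Dom at joins:
  L1: preds {L0,L3}: {L0} ∩ {L0,L1,L3} = {L0}; idom=L0
  L6: preds {L4,L5}: {L0,L1,L3,L4} ∩ {L0,L2,L5} = {L0}; idom=L0

DF walk-up:
  join L1 pred L0: · stop@L0
  join L1 pred L3: L3→L1 stop@L0
  join L6 pred L4: L4→L3→L1 stop@L0
  join L6 pred L5: L5→L2 stop@L0
  L0: DF=∅
  L1: DF={L1,L6}
  L2: DF={L6}
  L3: DF={L1,L6}
  L4: DF={L6}
  L5: DF={L6}
  L6: DF=∅

φ for a: defs {L2,L5}
  DF⁺ = {L6}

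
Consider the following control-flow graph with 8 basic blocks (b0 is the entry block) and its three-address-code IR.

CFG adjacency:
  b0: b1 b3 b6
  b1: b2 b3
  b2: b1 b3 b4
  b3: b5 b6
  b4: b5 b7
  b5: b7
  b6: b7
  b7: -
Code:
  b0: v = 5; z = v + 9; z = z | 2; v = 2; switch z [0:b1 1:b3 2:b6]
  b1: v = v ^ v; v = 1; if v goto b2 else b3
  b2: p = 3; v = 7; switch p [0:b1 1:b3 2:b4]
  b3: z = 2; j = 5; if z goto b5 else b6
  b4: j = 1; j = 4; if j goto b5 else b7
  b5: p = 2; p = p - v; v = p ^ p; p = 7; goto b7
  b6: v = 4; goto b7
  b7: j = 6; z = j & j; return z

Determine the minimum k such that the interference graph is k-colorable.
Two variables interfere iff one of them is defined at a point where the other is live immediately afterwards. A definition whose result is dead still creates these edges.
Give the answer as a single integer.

Answer: 3

Analysis:
Per-block:
  b0: {v,z} / ∅
  b1: {v} / {v}
  b2: {p,v} / ∅
  b3: {j,z} / ∅
  b4: {j} / ∅
  b5: {p,v} / {v}
  b6: {v} / ∅
  b7: {j,z} / ∅

Backward fixpoint:
  b0: in=∅ out={v}
  b1: in={v} out={v}
  b2: in=∅ out={v}
  b3: in={v} out={v}
  b4: in={v} out={v}
  b5: in={v} out=∅
  b6: in=∅ out=∅
  b7: in=∅ out=∅

Interference:
  j↔{v,z}
  p↔{v}
  v↔{j,p,z}
  z↔{j,v}

Chromatic number:
  clique {j,v,z} ⇒ need ≥ 3
  assign j→c1 p→c1 v→c0 z→c2 — no edge inside a register ⇒ χ ≤ 3
  χ = 3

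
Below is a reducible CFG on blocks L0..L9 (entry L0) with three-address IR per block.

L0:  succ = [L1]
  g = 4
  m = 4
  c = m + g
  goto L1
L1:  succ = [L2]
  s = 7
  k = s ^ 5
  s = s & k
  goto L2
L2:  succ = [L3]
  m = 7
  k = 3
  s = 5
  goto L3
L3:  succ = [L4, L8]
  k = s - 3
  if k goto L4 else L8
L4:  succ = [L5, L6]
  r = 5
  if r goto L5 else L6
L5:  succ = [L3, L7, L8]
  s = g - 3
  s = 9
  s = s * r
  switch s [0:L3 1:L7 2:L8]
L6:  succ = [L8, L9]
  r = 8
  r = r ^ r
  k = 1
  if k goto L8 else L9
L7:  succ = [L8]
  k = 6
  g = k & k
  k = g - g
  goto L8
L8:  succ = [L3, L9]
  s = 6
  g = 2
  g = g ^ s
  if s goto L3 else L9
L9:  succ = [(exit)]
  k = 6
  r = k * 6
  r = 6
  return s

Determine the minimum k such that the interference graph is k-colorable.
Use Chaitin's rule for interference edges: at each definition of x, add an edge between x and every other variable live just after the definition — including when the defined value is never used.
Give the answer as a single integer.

Answer: 3

Analysis:
Block summaries:
  L0: def={c,g,m} ue=∅
  L1: def={k,s} ue=∅
  L2: def={k,m,s} ue=∅
  L3: def={k} ue={s}
  L4: def={r} ue=∅
  L5: def={s} ue={g,r}
  L6: def={k,r} ue=∅
  L7: def={g,k} ue=∅
  L8: def={g,s} ue=∅
  L9: def={k,r} ue={s}

Backward fixpoint:
  L0 li=∅ lo={g}
  L1 li={g} lo={g}
  L2 li={g} lo={g,s}
  L3 li={g,s} lo={g,s}
  L4 li={g,s} lo={g,r,s}
  L5 li={g,r} lo={g,s}
  L6 li={s} lo={s}
  L7 li=∅ lo=∅
  L8 li=∅ lo={g,s}
  L9 li={s} lo=∅

Interference:
  c↔{g}
  g↔{c,k,m,r,s}
  k↔{g,s}
  m↔{g}
  r↔{g,s}
  s↔{g,k,r}

Colouring:
  clique {g,k,s} ⇒ need ≥ 3
  assign c→R1 g→R0 k→R2 m→R1 r→R2 s→R1 — no edge inside a register ⇒ χ ≤ 3
  χ = 3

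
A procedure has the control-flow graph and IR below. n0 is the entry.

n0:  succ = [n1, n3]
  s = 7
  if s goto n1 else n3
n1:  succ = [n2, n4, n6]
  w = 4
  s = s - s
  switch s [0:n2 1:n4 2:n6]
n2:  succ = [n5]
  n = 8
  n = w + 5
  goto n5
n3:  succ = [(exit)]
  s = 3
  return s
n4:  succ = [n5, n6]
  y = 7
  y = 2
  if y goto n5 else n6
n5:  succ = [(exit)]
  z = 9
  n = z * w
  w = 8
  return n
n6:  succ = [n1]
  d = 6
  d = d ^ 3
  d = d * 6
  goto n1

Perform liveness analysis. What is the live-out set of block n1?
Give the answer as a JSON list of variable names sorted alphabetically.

def/use:
  n0 def {s} use ∅
  n1 def {s,w} use {s}
  n2 def {n} use {w}
  n3 def {s} use ∅
  n4 def {y} use ∅
  n5 def {n,w,z} use {w}
  n6 def {d} use ∅

Liveness:
  n0: in=∅ out={s}
  n1: in={s} out={s,w}
  n2: in={w} out={w}
  n3: in=∅ out=∅
  n4: in={s,w} out={s,w}
  n5: in={w} out=∅
  n6: in={s} out={s}

live-out(n1) = ["s", "w"]

Answer: ["s", "w"]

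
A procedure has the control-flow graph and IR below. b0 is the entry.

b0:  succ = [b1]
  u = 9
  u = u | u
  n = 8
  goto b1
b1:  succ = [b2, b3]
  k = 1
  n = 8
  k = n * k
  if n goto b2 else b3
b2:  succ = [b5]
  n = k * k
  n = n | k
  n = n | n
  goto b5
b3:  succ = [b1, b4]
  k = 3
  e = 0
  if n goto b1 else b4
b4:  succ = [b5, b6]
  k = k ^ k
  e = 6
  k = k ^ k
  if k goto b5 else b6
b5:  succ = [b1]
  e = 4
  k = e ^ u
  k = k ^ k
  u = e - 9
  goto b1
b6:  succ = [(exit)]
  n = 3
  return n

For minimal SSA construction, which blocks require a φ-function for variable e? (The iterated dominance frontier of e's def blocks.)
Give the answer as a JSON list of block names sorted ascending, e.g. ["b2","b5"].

idom tree: b1←b0 b2←b1 b3←b1 b4←b3 b5←b1 b6←b4
Dom∩ at merges:
  b1: preds {b0,b3,b5}: {b0} ∩ {b0,b1,b3} ∩ {b0,b1,b5} = {b0}; idom=b0
  b5: preds {b2,b4}: {b0,b1,b2} ∩ {b0,b1,b3,b4} = {b0,b1}; idom=b1

Frontier:
  b1←b0: walk · to b0
  b1←b3: walk b3→b1 to b0
  b1←b5: walk b5→b1 to b0
  b5←b2: walk b2 to b1
  b5←b4: walk b4→b3 to b1
  b0: DF=∅
  b1: DF={b1}
  b2: DF={b5}
  b3: DF={b1,b5}
  b4: DF={b5}
  b5: DF={b1}
  b6: DF=∅

φ for e: defs {b3,b4,b5}
  DF⁺ = {b1,b5}

Answer: ["b1", "b5"]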